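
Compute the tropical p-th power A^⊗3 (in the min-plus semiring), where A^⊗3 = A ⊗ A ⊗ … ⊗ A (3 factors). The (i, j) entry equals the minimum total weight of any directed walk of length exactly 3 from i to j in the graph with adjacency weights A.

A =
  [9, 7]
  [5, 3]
A^⊗3 =
  [15, 13]
  [11, 9]

Each entry (A^⊗3)_ij equals the minimum over all length-3 walks i = v_0 → v_1 → … → v_3 = j of Σ_t A[v_t][v_{t+1}]. For example, for (i, j) = (0, 1) we minimise over 4 possible intermediate vertex sequences; the minimum is 13, attained along the walk 0 → 1 → 1 → 1.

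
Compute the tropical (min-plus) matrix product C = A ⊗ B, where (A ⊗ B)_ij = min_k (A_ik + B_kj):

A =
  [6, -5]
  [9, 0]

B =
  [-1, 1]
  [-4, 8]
A ⊗ B =
  [-9, 3]
  [-4, 8]

Apply the min-plus product entry-by-entry:
  C[0][0] = min over k of (A[0][0] + B[0][0] = 6 + -1 = 5, A[0][1] + B[1][0] = -5 + -4 = -9) = -9 (attained at k = 1)
  C[0][1] = min over k of (A[0][0] + B[0][1] = 6 + 1 = 7, A[0][1] + B[1][1] = -5 + 8 = 3) = 3 (attained at k = 1)
  C[1][0] = min over k of (A[1][0] + B[0][0] = 9 + -1 = 8, A[1][1] + B[1][0] = 0 + -4 = -4) = -4 (attained at k = 1)
  C[1][1] = min over k of (A[1][0] + B[0][1] = 9 + 1 = 10, A[1][1] + B[1][1] = 0 + 8 = 8) = 8 (attained at k = 1)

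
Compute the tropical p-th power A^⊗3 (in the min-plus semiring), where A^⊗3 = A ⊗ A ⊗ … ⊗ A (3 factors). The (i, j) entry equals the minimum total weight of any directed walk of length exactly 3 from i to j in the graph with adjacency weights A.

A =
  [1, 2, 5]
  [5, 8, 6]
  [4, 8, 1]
A^⊗3 =
  [3, 4, 7]
  [7, 8, 8]
  [6, 7, 3]

Each entry (A^⊗3)_ij equals the minimum over all length-3 walks i = v_0 → v_1 → … → v_3 = j of Σ_t A[v_t][v_{t+1}]. For example, for (i, j) = (0, 2) we minimise over 9 possible intermediate vertex sequences; the minimum is 7, attained along the walk 0 → 0 → 0 → 2.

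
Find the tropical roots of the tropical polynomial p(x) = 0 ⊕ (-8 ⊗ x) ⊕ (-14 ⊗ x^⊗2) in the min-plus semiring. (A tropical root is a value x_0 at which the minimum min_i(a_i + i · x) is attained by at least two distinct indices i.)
Roots: {6, 8}

Each tropical root is a break point of the lower envelope of the lines y = a_i + i · x (there are 3 lines, with slopes 0, 1, ..., 2). Only the lines that attain the minimum somewhere contribute to roots; other lines are dominated. Here the surviving (envelope) indices are i = 2, i = 1, i = 0.
Intersections between consecutive envelope lines give the roots: for adjacent envelope indices i < j the intersection is x = (a_i − a_j) / (j − i). Reading off the sorted break points: {6, 8}.
Verification: at each break x_0, at least two indices attain the minimum of min_i(a_i + i · x_0).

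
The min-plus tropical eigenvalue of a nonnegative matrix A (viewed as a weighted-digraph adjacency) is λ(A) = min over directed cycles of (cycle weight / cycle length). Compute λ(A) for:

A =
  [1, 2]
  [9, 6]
λ(A) = 1

Enumerate directed cycles and compute their means (weight / length). Sample:
  cycle 0 → 0: weight = 1, length = 1, mean = 1/1 ≈ 1.000
  cycle 1 → 1: weight = 6, length = 1, mean = 6/1 ≈ 6.000
  cycle 0 → 1 → 0: weight = 11, length = 2, mean = 11/2 ≈ 5.500
  cycle 1 → 0 → 1: weight = 11, length = 2, mean = 11/2 ≈ 5.500
Minimum mean = 1.000, attained e.g. along the cycle 0 → 0 with weight 1 and length 1. So λ(A) = 1/1 = 1.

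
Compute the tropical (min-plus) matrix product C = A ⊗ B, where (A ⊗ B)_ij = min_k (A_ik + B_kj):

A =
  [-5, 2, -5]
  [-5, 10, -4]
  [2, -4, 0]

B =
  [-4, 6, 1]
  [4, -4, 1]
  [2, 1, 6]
A ⊗ B =
  [-9, -4, -4]
  [-9, -3, -4]
  [-2, -8, -3]

Apply the min-plus product entry-by-entry:
  C[0][0] = min over k of (A[0][0] + B[0][0] = -5 + -4 = -9, A[0][1] + B[1][0] = 2 + 4 = 6, A[0][2] + B[2][0] = -5 + 2 = -3) = -9 (attained at k = 0)
  C[0][1] = min over k of (A[0][0] + B[0][1] = -5 + 6 = 1, A[0][1] + B[1][1] = 2 + -4 = -2, A[0][2] + B[2][1] = -5 + 1 = -4) = -4 (attained at k = 2)
  C[0][2] = min over k of (A[0][0] + B[0][2] = -5 + 1 = -4, A[0][1] + B[1][2] = 2 + 1 = 3, A[0][2] + B[2][2] = -5 + 6 = 1) = -4 (attained at k = 0)
  C[1][0] = min over k of (A[1][0] + B[0][0] = -5 + -4 = -9, A[1][1] + B[1][0] = 10 + 4 = 14, A[1][2] + B[2][0] = -4 + 2 = -2) = -9 (attained at k = 0)
  C[1][1] = min over k of (A[1][0] + B[0][1] = -5 + 6 = 1, A[1][1] + B[1][1] = 10 + -4 = 6, A[1][2] + B[2][1] = -4 + 1 = -3) = -3 (attained at k = 2)
  C[1][2] = min over k of (A[1][0] + B[0][2] = -5 + 1 = -4, A[1][1] + B[1][2] = 10 + 1 = 11, A[1][2] + B[2][2] = -4 + 6 = 2) = -4 (attained at k = 0)
  C[2][0] = min over k of (A[2][0] + B[0][0] = 2 + -4 = -2, A[2][1] + B[1][0] = -4 + 4 = 0, A[2][2] + B[2][0] = 0 + 2 = 2) = -2 (attained at k = 0)
  C[2][1] = min over k of (A[2][0] + B[0][1] = 2 + 6 = 8, A[2][1] + B[1][1] = -4 + -4 = -8, A[2][2] + B[2][1] = 0 + 1 = 1) = -8 (attained at k = 1)
  C[2][2] = min over k of (A[2][0] + B[0][2] = 2 + 1 = 3, A[2][1] + B[1][2] = -4 + 1 = -3, A[2][2] + B[2][2] = 0 + 6 = 6) = -3 (attained at k = 1)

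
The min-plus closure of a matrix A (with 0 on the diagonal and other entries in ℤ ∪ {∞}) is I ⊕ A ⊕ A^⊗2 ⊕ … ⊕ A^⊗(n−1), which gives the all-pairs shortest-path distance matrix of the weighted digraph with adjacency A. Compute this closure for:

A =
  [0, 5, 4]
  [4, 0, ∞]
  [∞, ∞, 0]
Closure =
  [0, 5, 4]
  [4, 0, 8]
  [∞, ∞, 0]

This is the Floyd-Warshall all-pairs shortest-path computation. For each intermediate vertex k = 0, 1, …, 2, update dist[i][j] ← min(dist[i][j], dist[i][k] + dist[k][j]). The final matrix gives, for each (i, j), the minimum total weight of any directed path from i to j (possibly empty when i = j).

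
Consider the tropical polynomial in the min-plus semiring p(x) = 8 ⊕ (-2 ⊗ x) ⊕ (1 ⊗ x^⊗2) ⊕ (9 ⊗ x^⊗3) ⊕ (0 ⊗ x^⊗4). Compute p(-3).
p(-3) = -12

A tropical monomial a ⊗ x^⊗i evaluates to a + i · x. Evaluating each term at x = -3:
  Term 0 contributes 8 + 0 · -3 = 8
  Term 1 contributes -2 + 1 · -3 = -5
  Term 2 contributes 1 + 2 · -3 = -5
  Term 3 contributes 9 + 3 · -3 = 0
  Term 4 contributes 0 + 4 · -3 = -12
p(-3) = ⊕ of these = min[8, -5, -5, 0, -12] = -12.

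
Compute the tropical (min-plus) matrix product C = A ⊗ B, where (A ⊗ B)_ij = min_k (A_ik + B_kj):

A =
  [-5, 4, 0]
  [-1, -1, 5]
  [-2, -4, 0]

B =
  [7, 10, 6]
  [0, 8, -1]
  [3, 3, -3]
A ⊗ B =
  [2, 3, -3]
  [-1, 7, -2]
  [-4, 3, -5]

Apply the min-plus product entry-by-entry:
  C[0][0] = min over k of (A[0][0] + B[0][0] = -5 + 7 = 2, A[0][1] + B[1][0] = 4 + 0 = 4, A[0][2] + B[2][0] = 0 + 3 = 3) = 2 (attained at k = 0)
  C[0][1] = min over k of (A[0][0] + B[0][1] = -5 + 10 = 5, A[0][1] + B[1][1] = 4 + 8 = 12, A[0][2] + B[2][1] = 0 + 3 = 3) = 3 (attained at k = 2)
  C[0][2] = min over k of (A[0][0] + B[0][2] = -5 + 6 = 1, A[0][1] + B[1][2] = 4 + -1 = 3, A[0][2] + B[2][2] = 0 + -3 = -3) = -3 (attained at k = 2)
  C[1][0] = min over k of (A[1][0] + B[0][0] = -1 + 7 = 6, A[1][1] + B[1][0] = -1 + 0 = -1, A[1][2] + B[2][0] = 5 + 3 = 8) = -1 (attained at k = 1)
  C[1][1] = min over k of (A[1][0] + B[0][1] = -1 + 10 = 9, A[1][1] + B[1][1] = -1 + 8 = 7, A[1][2] + B[2][1] = 5 + 3 = 8) = 7 (attained at k = 1)
  C[1][2] = min over k of (A[1][0] + B[0][2] = -1 + 6 = 5, A[1][1] + B[1][2] = -1 + -1 = -2, A[1][2] + B[2][2] = 5 + -3 = 2) = -2 (attained at k = 1)
  C[2][0] = min over k of (A[2][0] + B[0][0] = -2 + 7 = 5, A[2][1] + B[1][0] = -4 + 0 = -4, A[2][2] + B[2][0] = 0 + 3 = 3) = -4 (attained at k = 1)
  C[2][1] = min over k of (A[2][0] + B[0][1] = -2 + 10 = 8, A[2][1] + B[1][1] = -4 + 8 = 4, A[2][2] + B[2][1] = 0 + 3 = 3) = 3 (attained at k = 2)
  C[2][2] = min over k of (A[2][0] + B[0][2] = -2 + 6 = 4, A[2][1] + B[1][2] = -4 + -1 = -5, A[2][2] + B[2][2] = 0 + -3 = -3) = -5 (attained at k = 1)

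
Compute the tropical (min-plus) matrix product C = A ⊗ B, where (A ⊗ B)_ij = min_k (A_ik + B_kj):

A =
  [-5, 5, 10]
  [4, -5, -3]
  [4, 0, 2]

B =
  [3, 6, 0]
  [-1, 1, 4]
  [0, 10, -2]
A ⊗ B =
  [-2, 1, -5]
  [-6, -4, -5]
  [-1, 1, 0]

Apply the min-plus product entry-by-entry:
  C[0][0] = min over k of (A[0][0] + B[0][0] = -5 + 3 = -2, A[0][1] + B[1][0] = 5 + -1 = 4, A[0][2] + B[2][0] = 10 + 0 = 10) = -2 (attained at k = 0)
  C[0][1] = min over k of (A[0][0] + B[0][1] = -5 + 6 = 1, A[0][1] + B[1][1] = 5 + 1 = 6, A[0][2] + B[2][1] = 10 + 10 = 20) = 1 (attained at k = 0)
  C[0][2] = min over k of (A[0][0] + B[0][2] = -5 + 0 = -5, A[0][1] + B[1][2] = 5 + 4 = 9, A[0][2] + B[2][2] = 10 + -2 = 8) = -5 (attained at k = 0)
  C[1][0] = min over k of (A[1][0] + B[0][0] = 4 + 3 = 7, A[1][1] + B[1][0] = -5 + -1 = -6, A[1][2] + B[2][0] = -3 + 0 = -3) = -6 (attained at k = 1)
  C[1][1] = min over k of (A[1][0] + B[0][1] = 4 + 6 = 10, A[1][1] + B[1][1] = -5 + 1 = -4, A[1][2] + B[2][1] = -3 + 10 = 7) = -4 (attained at k = 1)
  C[1][2] = min over k of (A[1][0] + B[0][2] = 4 + 0 = 4, A[1][1] + B[1][2] = -5 + 4 = -1, A[1][2] + B[2][2] = -3 + -2 = -5) = -5 (attained at k = 2)
  C[2][0] = min over k of (A[2][0] + B[0][0] = 4 + 3 = 7, A[2][1] + B[1][0] = 0 + -1 = -1, A[2][2] + B[2][0] = 2 + 0 = 2) = -1 (attained at k = 1)
  C[2][1] = min over k of (A[2][0] + B[0][1] = 4 + 6 = 10, A[2][1] + B[1][1] = 0 + 1 = 1, A[2][2] + B[2][1] = 2 + 10 = 12) = 1 (attained at k = 1)
  C[2][2] = min over k of (A[2][0] + B[0][2] = 4 + 0 = 4, A[2][1] + B[1][2] = 0 + 4 = 4, A[2][2] + B[2][2] = 2 + -2 = 0) = 0 (attained at k = 2)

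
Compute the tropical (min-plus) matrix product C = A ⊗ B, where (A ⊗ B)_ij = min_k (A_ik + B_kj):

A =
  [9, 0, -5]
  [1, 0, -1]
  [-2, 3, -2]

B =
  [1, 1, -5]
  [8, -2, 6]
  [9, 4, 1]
A ⊗ B =
  [4, -2, -4]
  [2, -2, -4]
  [-1, -1, -7]

Apply the min-plus product entry-by-entry:
  C[0][0] = min over k of (A[0][0] + B[0][0] = 9 + 1 = 10, A[0][1] + B[1][0] = 0 + 8 = 8, A[0][2] + B[2][0] = -5 + 9 = 4) = 4 (attained at k = 2)
  C[0][1] = min over k of (A[0][0] + B[0][1] = 9 + 1 = 10, A[0][1] + B[1][1] = 0 + -2 = -2, A[0][2] + B[2][1] = -5 + 4 = -1) = -2 (attained at k = 1)
  C[0][2] = min over k of (A[0][0] + B[0][2] = 9 + -5 = 4, A[0][1] + B[1][2] = 0 + 6 = 6, A[0][2] + B[2][2] = -5 + 1 = -4) = -4 (attained at k = 2)
  C[1][0] = min over k of (A[1][0] + B[0][0] = 1 + 1 = 2, A[1][1] + B[1][0] = 0 + 8 = 8, A[1][2] + B[2][0] = -1 + 9 = 8) = 2 (attained at k = 0)
  C[1][1] = min over k of (A[1][0] + B[0][1] = 1 + 1 = 2, A[1][1] + B[1][1] = 0 + -2 = -2, A[1][2] + B[2][1] = -1 + 4 = 3) = -2 (attained at k = 1)
  C[1][2] = min over k of (A[1][0] + B[0][2] = 1 + -5 = -4, A[1][1] + B[1][2] = 0 + 6 = 6, A[1][2] + B[2][2] = -1 + 1 = 0) = -4 (attained at k = 0)
  C[2][0] = min over k of (A[2][0] + B[0][0] = -2 + 1 = -1, A[2][1] + B[1][0] = 3 + 8 = 11, A[2][2] + B[2][0] = -2 + 9 = 7) = -1 (attained at k = 0)
  C[2][1] = min over k of (A[2][0] + B[0][1] = -2 + 1 = -1, A[2][1] + B[1][1] = 3 + -2 = 1, A[2][2] + B[2][1] = -2 + 4 = 2) = -1 (attained at k = 0)
  C[2][2] = min over k of (A[2][0] + B[0][2] = -2 + -5 = -7, A[2][1] + B[1][2] = 3 + 6 = 9, A[2][2] + B[2][2] = -2 + 1 = -1) = -7 (attained at k = 0)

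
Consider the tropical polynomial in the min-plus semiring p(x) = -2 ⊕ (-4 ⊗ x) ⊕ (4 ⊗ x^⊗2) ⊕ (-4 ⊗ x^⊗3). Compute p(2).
p(2) = -2

A tropical monomial a ⊗ x^⊗i evaluates to a + i · x. Evaluating each term at x = 2:
  Term 0 contributes -2 + 0 · 2 = -2
  Term 1 contributes -4 + 1 · 2 = -2
  Term 2 contributes 4 + 2 · 2 = 8
  Term 3 contributes -4 + 3 · 2 = 2
p(2) = ⊕ of these = min[-2, -2, 8, 2] = -2.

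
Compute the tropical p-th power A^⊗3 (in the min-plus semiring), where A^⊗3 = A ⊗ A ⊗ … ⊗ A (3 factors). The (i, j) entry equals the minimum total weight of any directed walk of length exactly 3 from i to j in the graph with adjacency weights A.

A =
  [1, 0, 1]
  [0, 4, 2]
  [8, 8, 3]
A^⊗3 =
  [1, 0, 1]
  [0, 1, 2]
  [8, 8, 9]

Each entry (A^⊗3)_ij equals the minimum over all length-3 walks i = v_0 → v_1 → … → v_3 = j of Σ_t A[v_t][v_{t+1}]. For example, for (i, j) = (0, 2) we minimise over 9 possible intermediate vertex sequences; the minimum is 1, attained along the walk 0 → 1 → 0 → 2.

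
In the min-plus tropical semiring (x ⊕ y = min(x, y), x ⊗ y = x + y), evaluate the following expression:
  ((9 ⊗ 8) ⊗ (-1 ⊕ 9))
((9 ⊗ 8) ⊗ (-1 ⊕ 9)) = 16

Expand innermost to outermost. Recall ⊕ takes the minimum of its arguments and ⊗ takes their sum. Working out the expression ((9 ⊗ 8) ⊗ (-1 ⊕ 9)) gives 16.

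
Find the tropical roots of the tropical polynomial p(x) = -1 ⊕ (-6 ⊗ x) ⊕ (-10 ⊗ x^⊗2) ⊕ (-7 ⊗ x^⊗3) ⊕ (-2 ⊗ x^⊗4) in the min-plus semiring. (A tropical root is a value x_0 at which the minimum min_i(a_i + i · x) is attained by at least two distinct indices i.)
Roots: {-5, -3, 4, 5}

Each tropical root is a break point of the lower envelope of the lines y = a_i + i · x (there are 5 lines, with slopes 0, 1, ..., 4). Only the lines that attain the minimum somewhere contribute to roots; other lines are dominated. Here the surviving (envelope) indices are i = 4, i = 3, i = 2, i = 1, i = 0.
Intersections between consecutive envelope lines give the roots: for adjacent envelope indices i < j the intersection is x = (a_i − a_j) / (j − i). Reading off the sorted break points: {-5, -3, 4, 5}.
Verification: at each break x_0, at least two indices attain the minimum of min_i(a_i + i · x_0).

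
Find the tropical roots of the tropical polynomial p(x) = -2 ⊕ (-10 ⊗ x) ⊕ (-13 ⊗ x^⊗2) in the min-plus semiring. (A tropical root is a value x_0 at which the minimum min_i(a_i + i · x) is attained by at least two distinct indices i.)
Roots: {3, 8}

Each tropical root is a break point of the lower envelope of the lines y = a_i + i · x (there are 3 lines, with slopes 0, 1, ..., 2). Only the lines that attain the minimum somewhere contribute to roots; other lines are dominated. Here the surviving (envelope) indices are i = 2, i = 1, i = 0.
Intersections between consecutive envelope lines give the roots: for adjacent envelope indices i < j the intersection is x = (a_i − a_j) / (j − i). Reading off the sorted break points: {3, 8}.
Verification: at each break x_0, at least two indices attain the minimum of min_i(a_i + i · x_0).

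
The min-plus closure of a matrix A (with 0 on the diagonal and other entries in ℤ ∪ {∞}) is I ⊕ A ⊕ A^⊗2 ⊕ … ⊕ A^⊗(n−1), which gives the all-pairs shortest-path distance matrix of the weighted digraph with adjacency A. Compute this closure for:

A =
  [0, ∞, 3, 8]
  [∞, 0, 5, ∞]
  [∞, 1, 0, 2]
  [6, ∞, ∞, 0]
Closure =
  [0, 4, 3, 5]
  [13, 0, 5, 7]
  [8, 1, 0, 2]
  [6, 10, 9, 0]

This is the Floyd-Warshall all-pairs shortest-path computation. For each intermediate vertex k = 0, 1, …, 3, update dist[i][j] ← min(dist[i][j], dist[i][k] + dist[k][j]). The final matrix gives, for each (i, j), the minimum total weight of any directed path from i to j (possibly empty when i = j).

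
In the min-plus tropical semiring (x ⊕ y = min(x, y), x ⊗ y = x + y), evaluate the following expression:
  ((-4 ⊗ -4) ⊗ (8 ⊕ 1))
((-4 ⊗ -4) ⊗ (8 ⊕ 1)) = -7

Expand innermost to outermost. Recall ⊕ takes the minimum of its arguments and ⊗ takes their sum. Working out the expression ((-4 ⊗ -4) ⊗ (8 ⊕ 1)) gives -7.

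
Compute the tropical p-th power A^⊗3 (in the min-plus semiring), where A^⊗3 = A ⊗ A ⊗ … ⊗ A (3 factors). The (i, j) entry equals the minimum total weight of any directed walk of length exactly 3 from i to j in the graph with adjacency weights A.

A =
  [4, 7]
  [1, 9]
A^⊗3 =
  [12, 15]
  [9, 12]

Each entry (A^⊗3)_ij equals the minimum over all length-3 walks i = v_0 → v_1 → … → v_3 = j of Σ_t A[v_t][v_{t+1}]. For example, for (i, j) = (0, 1) we minimise over 4 possible intermediate vertex sequences; the minimum is 15, attained along the walk 0 → 0 → 0 → 1.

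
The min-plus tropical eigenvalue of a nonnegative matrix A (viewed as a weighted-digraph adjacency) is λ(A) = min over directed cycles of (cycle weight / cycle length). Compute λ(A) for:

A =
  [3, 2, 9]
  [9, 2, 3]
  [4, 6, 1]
λ(A) = 1

Enumerate directed cycles and compute their means (weight / length). Sample:
  cycle 0 → 0: weight = 3, length = 1, mean = 3/1 ≈ 3.000
  cycle 1 → 1: weight = 2, length = 1, mean = 2/1 ≈ 2.000
  cycle 2 → 2: weight = 1, length = 1, mean = 1/1 ≈ 1.000
  cycle 0 → 1 → 0: weight = 11, length = 2, mean = 11/2 ≈ 5.500
  cycle 0 → 2 → 0: weight = 13, length = 2, mean = 13/2 ≈ 6.500
  cycle 1 → 0 → 1: weight = 11, length = 2, mean = 11/2 ≈ 5.500
Minimum mean = 1.000, attained e.g. along the cycle 2 → 2 with weight 1 and length 1. So λ(A) = 1/1 = 1.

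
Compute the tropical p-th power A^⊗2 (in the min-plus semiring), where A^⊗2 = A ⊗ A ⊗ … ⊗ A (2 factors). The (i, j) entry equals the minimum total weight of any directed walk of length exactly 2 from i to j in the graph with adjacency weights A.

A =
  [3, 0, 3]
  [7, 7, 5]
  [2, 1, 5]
A^⊗2 =
  [5, 3, 5]
  [7, 6, 10]
  [5, 2, 5]

Each entry (A^⊗2)_ij equals the minimum over all length-2 walks i = v_0 → v_1 → … → v_2 = j of Σ_t A[v_t][v_{t+1}]. For example, for (i, j) = (0, 2) we minimise over 3 possible intermediate vertex sequences; the minimum is 5, attained along the walk 0 → 1 → 2.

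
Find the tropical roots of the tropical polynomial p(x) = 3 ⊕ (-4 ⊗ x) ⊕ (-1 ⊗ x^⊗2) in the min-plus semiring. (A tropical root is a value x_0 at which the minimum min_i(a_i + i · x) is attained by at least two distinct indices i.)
Roots: {-3, 7}

Each tropical root is a break point of the lower envelope of the lines y = a_i + i · x (there are 3 lines, with slopes 0, 1, ..., 2). Only the lines that attain the minimum somewhere contribute to roots; other lines are dominated. Here the surviving (envelope) indices are i = 2, i = 1, i = 0.
Intersections between consecutive envelope lines give the roots: for adjacent envelope indices i < j the intersection is x = (a_i − a_j) / (j − i). Reading off the sorted break points: {-3, 7}.
Verification: at each break x_0, at least two indices attain the minimum of min_i(a_i + i · x_0).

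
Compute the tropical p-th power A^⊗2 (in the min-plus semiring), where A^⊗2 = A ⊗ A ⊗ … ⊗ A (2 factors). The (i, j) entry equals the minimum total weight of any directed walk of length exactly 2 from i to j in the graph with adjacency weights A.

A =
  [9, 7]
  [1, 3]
A^⊗2 =
  [8, 10]
  [4, 6]

Each entry (A^⊗2)_ij equals the minimum over all length-2 walks i = v_0 → v_1 → … → v_2 = j of Σ_t A[v_t][v_{t+1}]. For example, for (i, j) = (0, 1) we minimise over 2 possible intermediate vertex sequences; the minimum is 10, attained along the walk 0 → 1 → 1.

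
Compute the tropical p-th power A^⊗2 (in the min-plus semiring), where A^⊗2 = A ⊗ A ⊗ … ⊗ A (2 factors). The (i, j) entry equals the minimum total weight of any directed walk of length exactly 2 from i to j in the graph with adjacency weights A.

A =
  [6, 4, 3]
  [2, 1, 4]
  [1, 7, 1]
A^⊗2 =
  [4, 5, 4]
  [3, 2, 5]
  [2, 5, 2]

Each entry (A^⊗2)_ij equals the minimum over all length-2 walks i = v_0 → v_1 → … → v_2 = j of Σ_t A[v_t][v_{t+1}]. For example, for (i, j) = (0, 2) we minimise over 3 possible intermediate vertex sequences; the minimum is 4, attained along the walk 0 → 2 → 2.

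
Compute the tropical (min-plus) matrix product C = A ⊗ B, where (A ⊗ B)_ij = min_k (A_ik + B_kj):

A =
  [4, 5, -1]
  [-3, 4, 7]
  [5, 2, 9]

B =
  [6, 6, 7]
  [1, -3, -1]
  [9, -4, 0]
A ⊗ B =
  [6, -5, -1]
  [3, 1, 3]
  [3, -1, 1]

Apply the min-plus product entry-by-entry:
  C[0][0] = min over k of (A[0][0] + B[0][0] = 4 + 6 = 10, A[0][1] + B[1][0] = 5 + 1 = 6, A[0][2] + B[2][0] = -1 + 9 = 8) = 6 (attained at k = 1)
  C[0][1] = min over k of (A[0][0] + B[0][1] = 4 + 6 = 10, A[0][1] + B[1][1] = 5 + -3 = 2, A[0][2] + B[2][1] = -1 + -4 = -5) = -5 (attained at k = 2)
  C[0][2] = min over k of (A[0][0] + B[0][2] = 4 + 7 = 11, A[0][1] + B[1][2] = 5 + -1 = 4, A[0][2] + B[2][2] = -1 + 0 = -1) = -1 (attained at k = 2)
  C[1][0] = min over k of (A[1][0] + B[0][0] = -3 + 6 = 3, A[1][1] + B[1][0] = 4 + 1 = 5, A[1][2] + B[2][0] = 7 + 9 = 16) = 3 (attained at k = 0)
  C[1][1] = min over k of (A[1][0] + B[0][1] = -3 + 6 = 3, A[1][1] + B[1][1] = 4 + -3 = 1, A[1][2] + B[2][1] = 7 + -4 = 3) = 1 (attained at k = 1)
  C[1][2] = min over k of (A[1][0] + B[0][2] = -3 + 7 = 4, A[1][1] + B[1][2] = 4 + -1 = 3, A[1][2] + B[2][2] = 7 + 0 = 7) = 3 (attained at k = 1)
  C[2][0] = min over k of (A[2][0] + B[0][0] = 5 + 6 = 11, A[2][1] + B[1][0] = 2 + 1 = 3, A[2][2] + B[2][0] = 9 + 9 = 18) = 3 (attained at k = 1)
  C[2][1] = min over k of (A[2][0] + B[0][1] = 5 + 6 = 11, A[2][1] + B[1][1] = 2 + -3 = -1, A[2][2] + B[2][1] = 9 + -4 = 5) = -1 (attained at k = 1)
  C[2][2] = min over k of (A[2][0] + B[0][2] = 5 + 7 = 12, A[2][1] + B[1][2] = 2 + -1 = 1, A[2][2] + B[2][2] = 9 + 0 = 9) = 1 (attained at k = 1)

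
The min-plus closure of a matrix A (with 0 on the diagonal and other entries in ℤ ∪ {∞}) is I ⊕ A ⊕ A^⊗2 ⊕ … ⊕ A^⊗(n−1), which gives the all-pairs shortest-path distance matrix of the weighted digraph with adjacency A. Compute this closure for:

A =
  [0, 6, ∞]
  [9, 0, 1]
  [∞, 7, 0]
Closure =
  [0, 6, 7]
  [9, 0, 1]
  [16, 7, 0]

This is the Floyd-Warshall all-pairs shortest-path computation. For each intermediate vertex k = 0, 1, …, 2, update dist[i][j] ← min(dist[i][j], dist[i][k] + dist[k][j]). The final matrix gives, for each (i, j), the minimum total weight of any directed path from i to j (possibly empty when i = j).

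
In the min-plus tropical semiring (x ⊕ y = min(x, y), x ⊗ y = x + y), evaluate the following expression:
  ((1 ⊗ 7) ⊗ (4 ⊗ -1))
((1 ⊗ 7) ⊗ (4 ⊗ -1)) = 11

Expand innermost to outermost. Recall ⊕ takes the minimum of its arguments and ⊗ takes their sum. Working out the expression ((1 ⊗ 7) ⊗ (4 ⊗ -1)) gives 11.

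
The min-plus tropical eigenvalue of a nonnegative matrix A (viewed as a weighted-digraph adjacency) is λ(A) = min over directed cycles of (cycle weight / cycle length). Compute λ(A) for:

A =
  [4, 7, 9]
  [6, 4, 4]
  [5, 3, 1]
λ(A) = 1

Enumerate directed cycles and compute their means (weight / length). Sample:
  cycle 0 → 0: weight = 4, length = 1, mean = 4/1 ≈ 4.000
  cycle 1 → 1: weight = 4, length = 1, mean = 4/1 ≈ 4.000
  cycle 2 → 2: weight = 1, length = 1, mean = 1/1 ≈ 1.000
  cycle 0 → 1 → 0: weight = 13, length = 2, mean = 13/2 ≈ 6.500
  cycle 0 → 2 → 0: weight = 14, length = 2, mean = 14/2 ≈ 7.000
  cycle 1 → 0 → 1: weight = 13, length = 2, mean = 13/2 ≈ 6.500
Minimum mean = 1.000, attained e.g. along the cycle 2 → 2 with weight 1 and length 1. So λ(A) = 1/1 = 1.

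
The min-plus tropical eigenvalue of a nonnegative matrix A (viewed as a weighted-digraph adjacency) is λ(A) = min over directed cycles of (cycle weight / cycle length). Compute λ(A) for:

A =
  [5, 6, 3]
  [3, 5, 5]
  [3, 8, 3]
λ(A) = 3

Enumerate directed cycles and compute their means (weight / length). Sample:
  cycle 0 → 0: weight = 5, length = 1, mean = 5/1 ≈ 5.000
  cycle 1 → 1: weight = 5, length = 1, mean = 5/1 ≈ 5.000
  cycle 2 → 2: weight = 3, length = 1, mean = 3/1 ≈ 3.000
  cycle 0 → 1 → 0: weight = 9, length = 2, mean = 9/2 ≈ 4.500
  cycle 0 → 2 → 0: weight = 6, length = 2, mean = 6/2 ≈ 3.000
  cycle 1 → 0 → 1: weight = 9, length = 2, mean = 9/2 ≈ 4.500
Minimum mean = 3.000, attained e.g. along the cycle 2 → 2 with weight 3 and length 1. So λ(A) = 3/1 = 3.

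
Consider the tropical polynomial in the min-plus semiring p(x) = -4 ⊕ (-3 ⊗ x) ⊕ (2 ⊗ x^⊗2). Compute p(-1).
p(-1) = -4

A tropical monomial a ⊗ x^⊗i evaluates to a + i · x. Evaluating each term at x = -1:
  Term 0 contributes -4 + 0 · -1 = -4
  Term 1 contributes -3 + 1 · -1 = -4
  Term 2 contributes 2 + 2 · -1 = 0
p(-1) = ⊕ of these = min[-4, -4, 0] = -4.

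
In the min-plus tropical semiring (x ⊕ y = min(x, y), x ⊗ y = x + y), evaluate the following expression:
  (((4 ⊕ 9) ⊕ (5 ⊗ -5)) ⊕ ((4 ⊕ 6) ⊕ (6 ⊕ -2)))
(((4 ⊕ 9) ⊕ (5 ⊗ -5)) ⊕ ((4 ⊕ 6) ⊕ (6 ⊕ -2))) = -2

Expand innermost to outermost. Recall ⊕ takes the minimum of its arguments and ⊗ takes their sum. Working out the expression (((4 ⊕ 9) ⊕ (5 ⊗ -5)) ⊕ ((4 ⊕ 6) ⊕ (6 ⊕ -2))) gives -2.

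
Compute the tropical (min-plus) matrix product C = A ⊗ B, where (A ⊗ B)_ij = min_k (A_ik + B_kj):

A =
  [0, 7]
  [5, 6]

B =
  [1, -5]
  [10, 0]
A ⊗ B =
  [1, -5]
  [6, 0]

Apply the min-plus product entry-by-entry:
  C[0][0] = min over k of (A[0][0] + B[0][0] = 0 + 1 = 1, A[0][1] + B[1][0] = 7 + 10 = 17) = 1 (attained at k = 0)
  C[0][1] = min over k of (A[0][0] + B[0][1] = 0 + -5 = -5, A[0][1] + B[1][1] = 7 + 0 = 7) = -5 (attained at k = 0)
  C[1][0] = min over k of (A[1][0] + B[0][0] = 5 + 1 = 6, A[1][1] + B[1][0] = 6 + 10 = 16) = 6 (attained at k = 0)
  C[1][1] = min over k of (A[1][0] + B[0][1] = 5 + -5 = 0, A[1][1] + B[1][1] = 6 + 0 = 6) = 0 (attained at k = 0)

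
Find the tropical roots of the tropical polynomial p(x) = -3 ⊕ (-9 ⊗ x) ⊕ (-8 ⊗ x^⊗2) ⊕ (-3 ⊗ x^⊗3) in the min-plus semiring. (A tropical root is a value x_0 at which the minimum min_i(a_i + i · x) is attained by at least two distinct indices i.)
Roots: {-5, -1, 6}

Each tropical root is a break point of the lower envelope of the lines y = a_i + i · x (there are 4 lines, with slopes 0, 1, ..., 3). Only the lines that attain the minimum somewhere contribute to roots; other lines are dominated. Here the surviving (envelope) indices are i = 3, i = 2, i = 1, i = 0.
Intersections between consecutive envelope lines give the roots: for adjacent envelope indices i < j the intersection is x = (a_i − a_j) / (j − i). Reading off the sorted break points: {-5, -1, 6}.
Verification: at each break x_0, at least two indices attain the minimum of min_i(a_i + i · x_0).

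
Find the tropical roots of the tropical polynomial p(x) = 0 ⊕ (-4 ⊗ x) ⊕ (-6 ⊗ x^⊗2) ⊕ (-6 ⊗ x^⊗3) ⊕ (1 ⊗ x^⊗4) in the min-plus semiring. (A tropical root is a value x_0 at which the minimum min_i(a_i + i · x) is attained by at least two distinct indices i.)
Roots: {-7, 0, 2, 4}

Each tropical root is a break point of the lower envelope of the lines y = a_i + i · x (there are 5 lines, with slopes 0, 1, ..., 4). Only the lines that attain the minimum somewhere contribute to roots; other lines are dominated. Here the surviving (envelope) indices are i = 4, i = 3, i = 2, i = 1, i = 0.
Intersections between consecutive envelope lines give the roots: for adjacent envelope indices i < j the intersection is x = (a_i − a_j) / (j − i). Reading off the sorted break points: {-7, 0, 2, 4}.
Verification: at each break x_0, at least two indices attain the minimum of min_i(a_i + i · x_0).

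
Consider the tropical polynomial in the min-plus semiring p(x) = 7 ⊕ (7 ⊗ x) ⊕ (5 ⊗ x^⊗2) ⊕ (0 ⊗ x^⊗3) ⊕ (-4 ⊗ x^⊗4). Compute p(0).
p(0) = -4

A tropical monomial a ⊗ x^⊗i evaluates to a + i · x. Evaluating each term at x = 0:
  Term 0 contributes 7 + 0 · 0 = 7
  Term 1 contributes 7 + 1 · 0 = 7
  Term 2 contributes 5 + 2 · 0 = 5
  Term 3 contributes 0 + 3 · 0 = 0
  Term 4 contributes -4 + 4 · 0 = -4
p(0) = ⊕ of these = min[7, 7, 5, 0, -4] = -4.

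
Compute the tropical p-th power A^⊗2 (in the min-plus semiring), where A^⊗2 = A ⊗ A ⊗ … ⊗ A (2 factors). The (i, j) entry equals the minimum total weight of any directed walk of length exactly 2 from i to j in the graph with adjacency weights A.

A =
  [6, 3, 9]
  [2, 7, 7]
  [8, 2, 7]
A^⊗2 =
  [5, 9, 10]
  [8, 5, 11]
  [4, 9, 9]

Each entry (A^⊗2)_ij equals the minimum over all length-2 walks i = v_0 → v_1 → … → v_2 = j of Σ_t A[v_t][v_{t+1}]. For example, for (i, j) = (0, 2) we minimise over 3 possible intermediate vertex sequences; the minimum is 10, attained along the walk 0 → 1 → 2.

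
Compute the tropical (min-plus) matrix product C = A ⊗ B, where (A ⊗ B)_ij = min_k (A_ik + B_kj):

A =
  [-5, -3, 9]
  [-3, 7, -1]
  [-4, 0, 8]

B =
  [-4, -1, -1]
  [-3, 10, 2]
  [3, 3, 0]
A ⊗ B =
  [-9, -6, -6]
  [-7, -4, -4]
  [-8, -5, -5]

Apply the min-plus product entry-by-entry:
  C[0][0] = min over k of (A[0][0] + B[0][0] = -5 + -4 = -9, A[0][1] + B[1][0] = -3 + -3 = -6, A[0][2] + B[2][0] = 9 + 3 = 12) = -9 (attained at k = 0)
  C[0][1] = min over k of (A[0][0] + B[0][1] = -5 + -1 = -6, A[0][1] + B[1][1] = -3 + 10 = 7, A[0][2] + B[2][1] = 9 + 3 = 12) = -6 (attained at k = 0)
  C[0][2] = min over k of (A[0][0] + B[0][2] = -5 + -1 = -6, A[0][1] + B[1][2] = -3 + 2 = -1, A[0][2] + B[2][2] = 9 + 0 = 9) = -6 (attained at k = 0)
  C[1][0] = min over k of (A[1][0] + B[0][0] = -3 + -4 = -7, A[1][1] + B[1][0] = 7 + -3 = 4, A[1][2] + B[2][0] = -1 + 3 = 2) = -7 (attained at k = 0)
  C[1][1] = min over k of (A[1][0] + B[0][1] = -3 + -1 = -4, A[1][1] + B[1][1] = 7 + 10 = 17, A[1][2] + B[2][1] = -1 + 3 = 2) = -4 (attained at k = 0)
  C[1][2] = min over k of (A[1][0] + B[0][2] = -3 + -1 = -4, A[1][1] + B[1][2] = 7 + 2 = 9, A[1][2] + B[2][2] = -1 + 0 = -1) = -4 (attained at k = 0)
  C[2][0] = min over k of (A[2][0] + B[0][0] = -4 + -4 = -8, A[2][1] + B[1][0] = 0 + -3 = -3, A[2][2] + B[2][0] = 8 + 3 = 11) = -8 (attained at k = 0)
  C[2][1] = min over k of (A[2][0] + B[0][1] = -4 + -1 = -5, A[2][1] + B[1][1] = 0 + 10 = 10, A[2][2] + B[2][1] = 8 + 3 = 11) = -5 (attained at k = 0)
  C[2][2] = min over k of (A[2][0] + B[0][2] = -4 + -1 = -5, A[2][1] + B[1][2] = 0 + 2 = 2, A[2][2] + B[2][2] = 8 + 0 = 8) = -5 (attained at k = 0)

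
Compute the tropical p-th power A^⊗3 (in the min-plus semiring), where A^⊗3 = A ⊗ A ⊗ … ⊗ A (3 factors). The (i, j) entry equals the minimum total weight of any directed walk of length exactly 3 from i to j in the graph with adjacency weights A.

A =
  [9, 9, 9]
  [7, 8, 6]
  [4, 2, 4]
A^⊗3 =
  [17, 15, 17]
  [14, 12, 14]
  [12, 10, 12]

Each entry (A^⊗3)_ij equals the minimum over all length-3 walks i = v_0 → v_1 → … → v_3 = j of Σ_t A[v_t][v_{t+1}]. For example, for (i, j) = (0, 2) we minimise over 9 possible intermediate vertex sequences; the minimum is 17, attained along the walk 0 → 2 → 1 → 2.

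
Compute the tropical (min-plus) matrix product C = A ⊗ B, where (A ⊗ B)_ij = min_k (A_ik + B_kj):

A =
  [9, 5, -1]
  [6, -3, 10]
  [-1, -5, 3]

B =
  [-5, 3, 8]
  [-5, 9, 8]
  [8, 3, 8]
A ⊗ B =
  [0, 2, 7]
  [-8, 6, 5]
  [-10, 2, 3]

Apply the min-plus product entry-by-entry:
  C[0][0] = min over k of (A[0][0] + B[0][0] = 9 + -5 = 4, A[0][1] + B[1][0] = 5 + -5 = 0, A[0][2] + B[2][0] = -1 + 8 = 7) = 0 (attained at k = 1)
  C[0][1] = min over k of (A[0][0] + B[0][1] = 9 + 3 = 12, A[0][1] + B[1][1] = 5 + 9 = 14, A[0][2] + B[2][1] = -1 + 3 = 2) = 2 (attained at k = 2)
  C[0][2] = min over k of (A[0][0] + B[0][2] = 9 + 8 = 17, A[0][1] + B[1][2] = 5 + 8 = 13, A[0][2] + B[2][2] = -1 + 8 = 7) = 7 (attained at k = 2)
  C[1][0] = min over k of (A[1][0] + B[0][0] = 6 + -5 = 1, A[1][1] + B[1][0] = -3 + -5 = -8, A[1][2] + B[2][0] = 10 + 8 = 18) = -8 (attained at k = 1)
  C[1][1] = min over k of (A[1][0] + B[0][1] = 6 + 3 = 9, A[1][1] + B[1][1] = -3 + 9 = 6, A[1][2] + B[2][1] = 10 + 3 = 13) = 6 (attained at k = 1)
  C[1][2] = min over k of (A[1][0] + B[0][2] = 6 + 8 = 14, A[1][1] + B[1][2] = -3 + 8 = 5, A[1][2] + B[2][2] = 10 + 8 = 18) = 5 (attained at k = 1)
  C[2][0] = min over k of (A[2][0] + B[0][0] = -1 + -5 = -6, A[2][1] + B[1][0] = -5 + -5 = -10, A[2][2] + B[2][0] = 3 + 8 = 11) = -10 (attained at k = 1)
  C[2][1] = min over k of (A[2][0] + B[0][1] = -1 + 3 = 2, A[2][1] + B[1][1] = -5 + 9 = 4, A[2][2] + B[2][1] = 3 + 3 = 6) = 2 (attained at k = 0)
  C[2][2] = min over k of (A[2][0] + B[0][2] = -1 + 8 = 7, A[2][1] + B[1][2] = -5 + 8 = 3, A[2][2] + B[2][2] = 3 + 8 = 11) = 3 (attained at k = 1)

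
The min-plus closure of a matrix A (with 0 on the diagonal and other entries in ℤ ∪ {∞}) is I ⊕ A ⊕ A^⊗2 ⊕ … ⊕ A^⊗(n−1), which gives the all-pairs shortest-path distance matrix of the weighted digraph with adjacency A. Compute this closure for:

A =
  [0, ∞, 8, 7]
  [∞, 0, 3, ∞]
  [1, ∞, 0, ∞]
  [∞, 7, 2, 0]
Closure =
  [0, 14, 8, 7]
  [4, 0, 3, 11]
  [1, 15, 0, 8]
  [3, 7, 2, 0]

This is the Floyd-Warshall all-pairs shortest-path computation. For each intermediate vertex k = 0, 1, …, 3, update dist[i][j] ← min(dist[i][j], dist[i][k] + dist[k][j]). The final matrix gives, for each (i, j), the minimum total weight of any directed path from i to j (possibly empty when i = j).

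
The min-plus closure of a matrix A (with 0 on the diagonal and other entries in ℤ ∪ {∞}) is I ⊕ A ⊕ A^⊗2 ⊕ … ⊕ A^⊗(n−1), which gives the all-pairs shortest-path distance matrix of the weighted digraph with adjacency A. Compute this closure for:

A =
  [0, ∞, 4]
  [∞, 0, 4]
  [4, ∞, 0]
Closure =
  [0, ∞, 4]
  [8, 0, 4]
  [4, ∞, 0]

This is the Floyd-Warshall all-pairs shortest-path computation. For each intermediate vertex k = 0, 1, …, 2, update dist[i][j] ← min(dist[i][j], dist[i][k] + dist[k][j]). The final matrix gives, for each (i, j), the minimum total weight of any directed path from i to j (possibly empty when i = j).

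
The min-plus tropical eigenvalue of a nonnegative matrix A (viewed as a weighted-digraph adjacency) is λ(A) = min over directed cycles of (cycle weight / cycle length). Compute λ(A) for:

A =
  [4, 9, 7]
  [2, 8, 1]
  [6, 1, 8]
λ(A) = 1

Enumerate directed cycles and compute their means (weight / length). Sample:
  cycle 0 → 0: weight = 4, length = 1, mean = 4/1 ≈ 4.000
  cycle 1 → 1: weight = 8, length = 1, mean = 8/1 ≈ 8.000
  cycle 2 → 2: weight = 8, length = 1, mean = 8/1 ≈ 8.000
  cycle 0 → 1 → 0: weight = 11, length = 2, mean = 11/2 ≈ 5.500
  cycle 0 → 2 → 0: weight = 13, length = 2, mean = 13/2 ≈ 6.500
  cycle 1 → 0 → 1: weight = 11, length = 2, mean = 11/2 ≈ 5.500
Minimum mean = 1.000, attained e.g. along the cycle 1 → 2 → 1 with weight 2 and length 2. So λ(A) = 2/2 = 1.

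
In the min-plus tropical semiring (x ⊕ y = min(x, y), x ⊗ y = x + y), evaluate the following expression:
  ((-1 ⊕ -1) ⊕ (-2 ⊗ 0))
((-1 ⊕ -1) ⊕ (-2 ⊗ 0)) = -2

Expand innermost to outermost. Recall ⊕ takes the minimum of its arguments and ⊗ takes their sum. Working out the expression ((-1 ⊕ -1) ⊕ (-2 ⊗ 0)) gives -2.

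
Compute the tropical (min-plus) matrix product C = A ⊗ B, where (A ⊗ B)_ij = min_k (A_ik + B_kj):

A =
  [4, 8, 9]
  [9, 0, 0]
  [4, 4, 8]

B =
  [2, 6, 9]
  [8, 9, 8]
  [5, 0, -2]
A ⊗ B =
  [6, 9, 7]
  [5, 0, -2]
  [6, 8, 6]

Apply the min-plus product entry-by-entry:
  C[0][0] = min over k of (A[0][0] + B[0][0] = 4 + 2 = 6, A[0][1] + B[1][0] = 8 + 8 = 16, A[0][2] + B[2][0] = 9 + 5 = 14) = 6 (attained at k = 0)
  C[0][1] = min over k of (A[0][0] + B[0][1] = 4 + 6 = 10, A[0][1] + B[1][1] = 8 + 9 = 17, A[0][2] + B[2][1] = 9 + 0 = 9) = 9 (attained at k = 2)
  C[0][2] = min over k of (A[0][0] + B[0][2] = 4 + 9 = 13, A[0][1] + B[1][2] = 8 + 8 = 16, A[0][2] + B[2][2] = 9 + -2 = 7) = 7 (attained at k = 2)
  C[1][0] = min over k of (A[1][0] + B[0][0] = 9 + 2 = 11, A[1][1] + B[1][0] = 0 + 8 = 8, A[1][2] + B[2][0] = 0 + 5 = 5) = 5 (attained at k = 2)
  C[1][1] = min over k of (A[1][0] + B[0][1] = 9 + 6 = 15, A[1][1] + B[1][1] = 0 + 9 = 9, A[1][2] + B[2][1] = 0 + 0 = 0) = 0 (attained at k = 2)
  C[1][2] = min over k of (A[1][0] + B[0][2] = 9 + 9 = 18, A[1][1] + B[1][2] = 0 + 8 = 8, A[1][2] + B[2][2] = 0 + -2 = -2) = -2 (attained at k = 2)
  C[2][0] = min over k of (A[2][0] + B[0][0] = 4 + 2 = 6, A[2][1] + B[1][0] = 4 + 8 = 12, A[2][2] + B[2][0] = 8 + 5 = 13) = 6 (attained at k = 0)
  C[2][1] = min over k of (A[2][0] + B[0][1] = 4 + 6 = 10, A[2][1] + B[1][1] = 4 + 9 = 13, A[2][2] + B[2][1] = 8 + 0 = 8) = 8 (attained at k = 2)
  C[2][2] = min over k of (A[2][0] + B[0][2] = 4 + 9 = 13, A[2][1] + B[1][2] = 4 + 8 = 12, A[2][2] + B[2][2] = 8 + -2 = 6) = 6 (attained at k = 2)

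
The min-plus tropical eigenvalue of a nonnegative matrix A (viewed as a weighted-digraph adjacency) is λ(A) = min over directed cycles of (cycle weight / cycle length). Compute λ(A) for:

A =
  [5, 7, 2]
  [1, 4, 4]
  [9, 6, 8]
λ(A) = 3

Enumerate directed cycles and compute their means (weight / length). Sample:
  cycle 0 → 0: weight = 5, length = 1, mean = 5/1 ≈ 5.000
  cycle 1 → 1: weight = 4, length = 1, mean = 4/1 ≈ 4.000
  cycle 2 → 2: weight = 8, length = 1, mean = 8/1 ≈ 8.000
  cycle 0 → 1 → 0: weight = 8, length = 2, mean = 8/2 ≈ 4.000
  cycle 0 → 2 → 0: weight = 11, length = 2, mean = 11/2 ≈ 5.500
  cycle 1 → 0 → 1: weight = 8, length = 2, mean = 8/2 ≈ 4.000
Minimum mean = 3.000, attained e.g. along the cycle 0 → 2 → 1 → 0 with weight 9 and length 3. So λ(A) = 9/3 = 3.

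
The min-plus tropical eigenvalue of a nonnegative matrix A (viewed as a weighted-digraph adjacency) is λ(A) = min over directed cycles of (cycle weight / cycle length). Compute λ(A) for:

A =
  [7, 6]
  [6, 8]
λ(A) = 6

Enumerate directed cycles and compute their means (weight / length). Sample:
  cycle 0 → 0: weight = 7, length = 1, mean = 7/1 ≈ 7.000
  cycle 1 → 1: weight = 8, length = 1, mean = 8/1 ≈ 8.000
  cycle 0 → 1 → 0: weight = 12, length = 2, mean = 12/2 ≈ 6.000
  cycle 1 → 0 → 1: weight = 12, length = 2, mean = 12/2 ≈ 6.000
Minimum mean = 6.000, attained e.g. along the cycle 0 → 1 → 0 with weight 12 and length 2. So λ(A) = 12/2 = 6.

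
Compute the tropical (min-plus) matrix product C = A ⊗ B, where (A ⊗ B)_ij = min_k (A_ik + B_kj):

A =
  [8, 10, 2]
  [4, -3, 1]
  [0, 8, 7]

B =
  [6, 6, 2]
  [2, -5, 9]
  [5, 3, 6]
A ⊗ B =
  [7, 5, 8]
  [-1, -8, 6]
  [6, 3, 2]

Apply the min-plus product entry-by-entry:
  C[0][0] = min over k of (A[0][0] + B[0][0] = 8 + 6 = 14, A[0][1] + B[1][0] = 10 + 2 = 12, A[0][2] + B[2][0] = 2 + 5 = 7) = 7 (attained at k = 2)
  C[0][1] = min over k of (A[0][0] + B[0][1] = 8 + 6 = 14, A[0][1] + B[1][1] = 10 + -5 = 5, A[0][2] + B[2][1] = 2 + 3 = 5) = 5 (attained at k = 1)
  C[0][2] = min over k of (A[0][0] + B[0][2] = 8 + 2 = 10, A[0][1] + B[1][2] = 10 + 9 = 19, A[0][2] + B[2][2] = 2 + 6 = 8) = 8 (attained at k = 2)
  C[1][0] = min over k of (A[1][0] + B[0][0] = 4 + 6 = 10, A[1][1] + B[1][0] = -3 + 2 = -1, A[1][2] + B[2][0] = 1 + 5 = 6) = -1 (attained at k = 1)
  C[1][1] = min over k of (A[1][0] + B[0][1] = 4 + 6 = 10, A[1][1] + B[1][1] = -3 + -5 = -8, A[1][2] + B[2][1] = 1 + 3 = 4) = -8 (attained at k = 1)
  C[1][2] = min over k of (A[1][0] + B[0][2] = 4 + 2 = 6, A[1][1] + B[1][2] = -3 + 9 = 6, A[1][2] + B[2][2] = 1 + 6 = 7) = 6 (attained at k = 0)
  C[2][0] = min over k of (A[2][0] + B[0][0] = 0 + 6 = 6, A[2][1] + B[1][0] = 8 + 2 = 10, A[2][2] + B[2][0] = 7 + 5 = 12) = 6 (attained at k = 0)
  C[2][1] = min over k of (A[2][0] + B[0][1] = 0 + 6 = 6, A[2][1] + B[1][1] = 8 + -5 = 3, A[2][2] + B[2][1] = 7 + 3 = 10) = 3 (attained at k = 1)
  C[2][2] = min over k of (A[2][0] + B[0][2] = 0 + 2 = 2, A[2][1] + B[1][2] = 8 + 9 = 17, A[2][2] + B[2][2] = 7 + 6 = 13) = 2 (attained at k = 0)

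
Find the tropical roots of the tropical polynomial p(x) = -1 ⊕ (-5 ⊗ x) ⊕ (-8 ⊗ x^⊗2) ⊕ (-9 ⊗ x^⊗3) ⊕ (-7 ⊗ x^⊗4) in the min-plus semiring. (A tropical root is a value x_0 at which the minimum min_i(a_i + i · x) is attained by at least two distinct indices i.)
Roots: {-2, 1, 3, 4}

Each tropical root is a break point of the lower envelope of the lines y = a_i + i · x (there are 5 lines, with slopes 0, 1, ..., 4). Only the lines that attain the minimum somewhere contribute to roots; other lines are dominated. Here the surviving (envelope) indices are i = 4, i = 3, i = 2, i = 1, i = 0.
Intersections between consecutive envelope lines give the roots: for adjacent envelope indices i < j the intersection is x = (a_i − a_j) / (j − i). Reading off the sorted break points: {-2, 1, 3, 4}.
Verification: at each break x_0, at least two indices attain the minimum of min_i(a_i + i · x_0).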